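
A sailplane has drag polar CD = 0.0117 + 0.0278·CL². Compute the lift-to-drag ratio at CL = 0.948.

CD = 0.0117 + 0.0278 × 0.948² = 0.03668
L/D = CL/CD = 0.948 / 0.03668 = 25.8

L/D = 25.8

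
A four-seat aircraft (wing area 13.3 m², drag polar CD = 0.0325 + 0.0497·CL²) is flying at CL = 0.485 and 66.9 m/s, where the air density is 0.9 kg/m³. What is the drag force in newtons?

CD = 0.0325 + 0.0497 × 0.485² = 0.04419
D = ½ρv²S·CD = ½ × 0.9 × 66.9² × 13.3 × 0.04419 = 1180 N

D = 1180 N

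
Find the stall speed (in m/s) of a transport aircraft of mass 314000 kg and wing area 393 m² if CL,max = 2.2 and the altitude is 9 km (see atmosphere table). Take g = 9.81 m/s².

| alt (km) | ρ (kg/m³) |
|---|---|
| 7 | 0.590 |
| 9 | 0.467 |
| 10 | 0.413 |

V_stall = 124 m/s

At 9 km, from the table: ρ = 0.467 kg/m³.
At stall, lift equals weight: L = W = m·g = 314000 × 9.81 = 3.08×10^6 N.
V_stall = √(2W/(ρ·S·CL,max)) = √(2 × 3.08×10^6 / (0.467 × 393 × 2.2))
V_stall = √15260 = 124 m/s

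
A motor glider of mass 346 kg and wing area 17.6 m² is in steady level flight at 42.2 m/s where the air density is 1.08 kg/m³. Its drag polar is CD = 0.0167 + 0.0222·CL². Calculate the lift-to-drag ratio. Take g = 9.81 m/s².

Level flight ⇒ L = W = m·g = 346 × 9.81 = 3394.3 N.
q = ½ρv² = ½ × 1.08 × 42.2² = 961.7 Pa.
CL = 2W/(ρv²S) = 2×3394.3/(1.08×42.2²×17.6) = 0.2005.
CD = 0.0167 + 0.0222 × 0.2005² = 0.01759.
L/D = CL/CD = 0.2005 / 0.01759 = 11.4

L/D = 11.4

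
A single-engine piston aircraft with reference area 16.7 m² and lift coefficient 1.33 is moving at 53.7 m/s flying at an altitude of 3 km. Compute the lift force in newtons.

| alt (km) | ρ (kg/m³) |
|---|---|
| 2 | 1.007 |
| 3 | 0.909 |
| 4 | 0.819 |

At 3 km, from the table: ρ = 0.909 kg/m³.
Dynamic pressure q = ½ρv² = ½ × 0.909 × 53.7² = 1311 Pa.
L = q·S·CL = 1311 × 16.7 × 1.33 = 29100 N ≈ 29.1 kN

L = 29100 N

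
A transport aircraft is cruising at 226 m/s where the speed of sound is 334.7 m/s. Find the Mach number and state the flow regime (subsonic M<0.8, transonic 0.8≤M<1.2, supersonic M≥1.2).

M = 0.675 (subsonic)

M = v/a = 226 / 334.7 = 0.675
M = 0.675 → subsonic.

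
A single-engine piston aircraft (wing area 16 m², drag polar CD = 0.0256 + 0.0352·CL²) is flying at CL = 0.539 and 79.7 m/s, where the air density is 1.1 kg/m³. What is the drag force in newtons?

D = 2000 N

CD = 0.0256 + 0.0352 × 0.539² = 0.03583
D = ½ρv²S·CD = ½ × 1.1 × 79.7² × 16 × 0.03583 = 2000 N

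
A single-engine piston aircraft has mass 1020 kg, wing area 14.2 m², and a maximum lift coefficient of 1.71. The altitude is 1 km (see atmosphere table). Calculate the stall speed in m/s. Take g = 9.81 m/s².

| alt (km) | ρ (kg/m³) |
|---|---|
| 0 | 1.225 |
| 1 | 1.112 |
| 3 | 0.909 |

V_stall = 27.2 m/s

At 1 km, from the table: ρ = 1.112 kg/m³.
Weight W = mg = 1020 × 9.81 = 10010 N.
V_stall = √(2W/(ρ·S·CL,max)) = √(2 × 10010 / (1.112 × 14.2 × 1.71))
V_stall = √741.2 = 27.2 m/s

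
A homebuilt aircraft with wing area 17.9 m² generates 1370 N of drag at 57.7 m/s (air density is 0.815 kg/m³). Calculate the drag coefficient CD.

From D = ½ρv²S·CD, rearranging gives CD = 2D/(ρv²S).
CD = 2 × 1370 / (0.815 × 57.7² × 17.9) = 0.0564

CD = 0.0564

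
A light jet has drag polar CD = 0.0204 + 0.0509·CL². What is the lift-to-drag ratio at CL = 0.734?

CD = 0.0204 + 0.0509 × 0.734² = 0.04782
L/D = CL/CD = 0.734 / 0.04782 = 15.3

L/D = 15.3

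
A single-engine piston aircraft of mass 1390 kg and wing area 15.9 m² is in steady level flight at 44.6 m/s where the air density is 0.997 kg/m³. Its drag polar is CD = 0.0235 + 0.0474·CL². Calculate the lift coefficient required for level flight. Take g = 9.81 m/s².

CL = 0.865

Weight W = mg = 1390 × 9.81 = 13636 N; in level flight L = W.
q = ½ρv² = ½ × 0.997 × 44.6² = 991.6 Pa.
Required CL = L/(qS) = 13636/(991.6·15.9) = 0.8649.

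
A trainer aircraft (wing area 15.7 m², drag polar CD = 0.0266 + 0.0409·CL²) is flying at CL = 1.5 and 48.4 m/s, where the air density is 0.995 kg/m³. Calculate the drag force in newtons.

CD = 0.0266 + 0.0409 × 1.5² = 0.1186
D = ½ρv²S·CD = ½ × 0.995 × 48.4² × 15.7 × 0.1186 = 2170 N

D = 2170 N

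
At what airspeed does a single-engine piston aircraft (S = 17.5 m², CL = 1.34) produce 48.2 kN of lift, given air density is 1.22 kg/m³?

L = ½ρv²S·CL ⇒ v = √(2L/(ρ·S·CL))
v = √(2 × 48200 / (1.22 × 17.5 × 1.34)) = √3370 = 58 m/s

v = 58 m/s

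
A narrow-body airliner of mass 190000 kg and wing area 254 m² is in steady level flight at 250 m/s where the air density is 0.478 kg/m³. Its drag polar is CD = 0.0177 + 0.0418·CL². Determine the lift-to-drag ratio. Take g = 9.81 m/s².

L/D = 17.7

Weight W = mg = 190000 × 9.81 = 1.8639×10^6 N; in level flight L = W.
Dynamic pressure q = 0.5 × 0.478 × 250² = 14940 Pa.
CL = 2W/(ρv²S) = 2×1.8639×10^6/(0.478×250²×254) = 0.4913.
CD = 0.0177 + 0.0418 × 0.4913² = 0.02779.
L/D = CL/CD = 0.4913 / 0.02779 = 17.7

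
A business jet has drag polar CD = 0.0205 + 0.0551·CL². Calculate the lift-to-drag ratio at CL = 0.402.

L/D = 13.7

CD = 0.0205 + 0.0551 × 0.402² = 0.0294
L/D = CL/CD = 0.402 / 0.0294 = 13.7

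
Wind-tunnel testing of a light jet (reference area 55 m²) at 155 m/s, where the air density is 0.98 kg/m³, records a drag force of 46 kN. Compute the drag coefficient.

From D = ½ρv²S·CD, rearranging gives CD = 2D/(ρv²S).
CD = 2 × 46000 / (0.98 × 155² × 55) = 0.071

CD = 0.071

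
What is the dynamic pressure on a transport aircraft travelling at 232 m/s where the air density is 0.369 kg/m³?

q = 9930 Pa

q = ½ρv² = ½ × 0.369 × 232² = 9930 Pa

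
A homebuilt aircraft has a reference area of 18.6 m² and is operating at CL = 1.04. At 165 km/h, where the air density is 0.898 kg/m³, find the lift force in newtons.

L = 18200 N

Convert speed: v = 165 km/h ÷ 3.6 = 45.83 m/s.
L = ½ρv²S·CL = ½ × 0.898 × 45.83² × 18.6 × 1.04 = 18200 N ≈ 18.2 kN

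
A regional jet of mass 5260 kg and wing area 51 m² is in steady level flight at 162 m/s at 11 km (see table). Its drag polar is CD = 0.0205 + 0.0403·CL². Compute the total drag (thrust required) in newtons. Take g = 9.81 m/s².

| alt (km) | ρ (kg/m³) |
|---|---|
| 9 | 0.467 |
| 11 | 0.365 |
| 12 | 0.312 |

D = 5450 N

At 11 km, from the table: ρ = 0.365 kg/m³.
Level flight ⇒ L = W = m·g = 5260 × 9.81 = 51601 N.
q = ½ρv² = ½ × 0.365 × 162² = 4790 Pa.
Required CL = L/(qS) = 51601/(4790·51) = 0.2112.
CD = 0.0205 + 0.0403 × 0.2112² = 0.0223.
D = q·S·CD = 4790 × 51 × 0.0223 = 5447 N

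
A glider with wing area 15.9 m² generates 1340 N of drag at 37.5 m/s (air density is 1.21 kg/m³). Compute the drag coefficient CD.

CD = 0.0991

From D = ½ρv²S·CD, rearranging gives CD = 2D/(ρv²S).
CD = 2 × 1340 / (1.21 × 37.5² × 15.9) = 0.0991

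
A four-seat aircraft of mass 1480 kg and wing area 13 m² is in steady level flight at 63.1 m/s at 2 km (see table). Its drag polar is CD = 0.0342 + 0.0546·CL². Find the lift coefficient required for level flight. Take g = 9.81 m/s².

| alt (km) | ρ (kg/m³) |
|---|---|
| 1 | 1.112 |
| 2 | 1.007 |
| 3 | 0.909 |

At 2 km, from the table: ρ = 1.007 kg/m³.
Weight W = mg = 1480 × 9.81 = 14519 N; in level flight L = W.
Dynamic pressure q = 0.5 × 1.007 × 63.1² = 2005 Pa.
CL = W/(q·S) = 14519 / (2005 × 13) = 0.5571.

CL = 0.557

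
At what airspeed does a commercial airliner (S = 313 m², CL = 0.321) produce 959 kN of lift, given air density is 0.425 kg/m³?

L = ½ρv²S·CL ⇒ v = √(2L/(ρ·S·CL))
v = √(2 × 9.59×10^5 / (0.425 × 313 × 0.321)) = √44920 = 212 m/s

v = 212 m/s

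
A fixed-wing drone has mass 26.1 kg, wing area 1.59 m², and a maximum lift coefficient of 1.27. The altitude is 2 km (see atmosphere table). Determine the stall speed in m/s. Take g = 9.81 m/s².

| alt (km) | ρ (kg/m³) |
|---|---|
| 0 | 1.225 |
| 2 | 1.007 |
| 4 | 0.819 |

At 2 km, from the table: ρ = 1.007 kg/m³.
At stall, lift equals weight: L = W = m·g = 26.1 × 9.81 = 256 N.
From L = ½ρV²S·CL,max = W: V_stall = √(2W/(ρSCL,max)) = √(2·256/(1.007·1.59·1.27))
V_stall = √251.8 = 15.9 m/s

V_stall = 15.9 m/s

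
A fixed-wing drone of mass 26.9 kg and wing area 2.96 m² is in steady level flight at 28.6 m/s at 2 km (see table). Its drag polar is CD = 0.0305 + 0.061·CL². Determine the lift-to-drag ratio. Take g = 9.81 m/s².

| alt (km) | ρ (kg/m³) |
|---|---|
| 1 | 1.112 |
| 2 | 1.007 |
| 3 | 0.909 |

At 2 km, from the table: ρ = 1.007 kg/m³.
Weight W = mg = 26.9 × 9.81 = 263.89 N; in level flight L = W.
Dynamic pressure q = 0.5 × 1.007 × 28.6² = 411.8 Pa.
CL = 2W/(ρv²S) = 2×263.89/(1.007×28.6²×2.96) = 0.2165.
CD = 0.0305 + 0.061 × 0.2165² = 0.03336.
L/D = CL/CD = 0.2165 / 0.03336 = 6.49

L/D = 6.49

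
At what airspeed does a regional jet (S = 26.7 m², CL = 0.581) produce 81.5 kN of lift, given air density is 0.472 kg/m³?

L = ½ρv²S·CL ⇒ v = √(2L/(ρ·S·CL))
v = √(2 × 81500 / (0.472 × 26.7 × 0.581)) = √22260 = 149 m/s

v = 149 m/s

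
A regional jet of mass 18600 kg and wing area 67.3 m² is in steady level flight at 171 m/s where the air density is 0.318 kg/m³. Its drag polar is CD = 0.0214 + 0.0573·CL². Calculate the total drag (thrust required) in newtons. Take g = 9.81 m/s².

Weight W = mg = 18600 × 9.81 = 1.8247×10^5 N; in level flight L = W.
Dynamic pressure q = 0.5 × 0.318 × 171² = 4649 Pa.
CL = W/(q·S) = 1.8247×10^5 / (4649 × 67.3) = 0.5831.
CD = 0.0214 + 0.0573 × 0.5831² = 0.04089.
D = q·S·CD = 4649 × 67.3 × 0.04089 = 12790 N

D = 12800 N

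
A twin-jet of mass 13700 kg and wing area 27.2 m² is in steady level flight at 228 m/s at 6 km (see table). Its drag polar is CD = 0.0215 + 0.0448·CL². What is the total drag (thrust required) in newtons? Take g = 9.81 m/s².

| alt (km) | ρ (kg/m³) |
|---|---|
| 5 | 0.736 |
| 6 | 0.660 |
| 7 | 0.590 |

D = 11800 N

At 6 km, from the table: ρ = 0.660 kg/m³.
Level flight ⇒ L = W = m·g = 13700 × 9.81 = 1.344×10^5 N.
Dynamic pressure q = 0.5 × 0.66 × 228² = 17150 Pa.
CL = 2W/(ρv²S) = 2×1.344×10^5/(0.66×228²×27.2) = 0.288.
CD = 0.0215 + 0.0448 × 0.288² = 0.02522.
D = q·S·CD = 17150 × 27.2 × 0.02522 = 11770 N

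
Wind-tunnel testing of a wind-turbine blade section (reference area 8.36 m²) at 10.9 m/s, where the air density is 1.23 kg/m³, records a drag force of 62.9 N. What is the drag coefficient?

CD = 0.103

From D = ½ρv²S·CD, rearranging gives CD = 2D/(ρv²S).
CD = 2 × 62.9 / (1.23 × 10.9² × 8.36) = 0.103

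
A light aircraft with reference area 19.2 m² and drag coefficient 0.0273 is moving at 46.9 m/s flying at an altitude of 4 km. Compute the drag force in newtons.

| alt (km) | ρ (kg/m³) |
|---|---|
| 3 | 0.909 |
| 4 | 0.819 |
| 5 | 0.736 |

At 4 km, from the table: ρ = 0.819 kg/m³.
Dynamic pressure q = ½ρv² = ½ × 0.819 × 46.9² = 900.7 Pa.
D = q·S·CD = 900.7 × 19.2 × 0.0273 = 472 N

D = 472 N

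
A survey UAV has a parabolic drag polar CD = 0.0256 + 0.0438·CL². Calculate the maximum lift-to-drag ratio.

For CD = CD0 + K·CL², (L/D)max occurs at CL* = √(CD0/K) and equals 1/(2√(K·CD0)).
(L/D)max = 1/(2√(0.0438 × 0.0256)) = 1/(2 × 0.03349) = 14.9

(L/D)max = 14.9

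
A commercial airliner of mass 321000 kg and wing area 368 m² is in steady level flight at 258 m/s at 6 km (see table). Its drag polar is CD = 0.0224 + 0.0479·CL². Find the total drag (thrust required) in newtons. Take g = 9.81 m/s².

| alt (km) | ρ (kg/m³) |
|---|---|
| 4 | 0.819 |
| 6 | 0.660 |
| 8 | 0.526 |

At 6 km, from the table: ρ = 0.660 kg/m³.
In steady level flight, lift balances weight: W = mg = 321000 × 9.81 = 3.149×10^6 N.
Dynamic pressure q = 0.5 × 0.66 × 258² = 21970 Pa.
CL = 2W/(ρv²S) = 2×3.149×10^6/(0.66×258²×368) = 0.3896.
CD = 0.0224 + 0.0479 × 0.3896² = 0.02967.
D = q·S·CD = 21970 × 368 × 0.02967 = 2.398×10^5 N

D = 2.4×10^5 N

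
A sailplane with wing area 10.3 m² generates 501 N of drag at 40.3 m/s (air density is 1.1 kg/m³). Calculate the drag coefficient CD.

From D = ½ρv²S·CD, rearranging gives CD = 2D/(ρv²S).
CD = 2 × 501 / (1.1 × 40.3² × 10.3) = 0.0545

CD = 0.0545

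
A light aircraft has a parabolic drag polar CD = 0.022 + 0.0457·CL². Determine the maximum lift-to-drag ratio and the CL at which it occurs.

(L/D)max = 15.8, at CL = 0.694

For CD = CD0 + K·CL², (L/D)max occurs at CL* = √(CD0/K) and equals 1/(2√(K·CD0)).
(L/D)max = 1/(2√(0.0457 × 0.022)) = 1/(2 × 0.03171) = 15.8
CL* = √(0.022/0.0457) = 0.694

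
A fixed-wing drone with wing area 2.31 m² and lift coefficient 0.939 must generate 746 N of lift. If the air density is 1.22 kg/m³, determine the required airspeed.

v = 23.7 m/s

L = ½ρv²S·CL ⇒ v = √(2L/(ρ·S·CL))
v = √(2 × 746 / (1.22 × 2.31 × 0.939)) = √563.8 = 23.7 m/s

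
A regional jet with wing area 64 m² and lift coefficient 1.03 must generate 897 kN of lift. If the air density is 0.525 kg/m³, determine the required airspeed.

v = 228 m/s

L = ½ρv²S·CL ⇒ v = √(2L/(ρ·S·CL))
v = √(2 × 8.97×10^5 / (0.525 × 64 × 1.03)) = √51840 = 228 m/s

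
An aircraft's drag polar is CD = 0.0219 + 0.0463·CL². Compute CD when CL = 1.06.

CD = 0.0219 + 0.0463 × 1.06² = 0.0219 + 0.05202 = 0.0739

CD = 0.0739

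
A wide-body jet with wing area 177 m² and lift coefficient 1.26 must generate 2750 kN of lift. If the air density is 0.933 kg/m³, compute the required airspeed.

v = 163 m/s

L = ½ρv²S·CL ⇒ v = √(2L/(ρ·S·CL))
v = √(2 × 2.75×10^6 / (0.933 × 177 × 1.26)) = √26430 = 163 m/s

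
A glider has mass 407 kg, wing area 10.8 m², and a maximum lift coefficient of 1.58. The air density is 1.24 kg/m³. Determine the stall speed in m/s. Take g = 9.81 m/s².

V_stall = 19.4 m/s

Weight W = mg = 407 × 9.81 = 3993 N.
V_stall = √(2W/(ρ·S·CL,max)) = √(2 × 3993 / (1.24 × 10.8 × 1.58))
V_stall = √377.4 = 19.4 m/s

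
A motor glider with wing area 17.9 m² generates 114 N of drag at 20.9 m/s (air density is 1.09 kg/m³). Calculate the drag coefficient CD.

From D = ½ρv²S·CD, rearranging gives CD = 2D/(ρv²S).
CD = 2 × 114 / (1.09 × 20.9² × 17.9) = 0.0268

CD = 0.0268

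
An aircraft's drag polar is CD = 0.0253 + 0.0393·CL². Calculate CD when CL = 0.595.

CD = 0.0392

CD = 0.0253 + 0.0393 × 0.595² = 0.0253 + 0.01391 = 0.0392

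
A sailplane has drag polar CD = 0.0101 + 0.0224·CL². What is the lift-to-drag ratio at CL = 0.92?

CD = 0.0101 + 0.0224 × 0.92² = 0.02906
L/D = CL/CD = 0.92 / 0.02906 = 31.7

L/D = 31.7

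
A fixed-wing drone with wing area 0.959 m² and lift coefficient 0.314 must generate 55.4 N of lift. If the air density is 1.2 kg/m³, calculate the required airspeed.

L = ½ρv²S·CL ⇒ v = √(2L/(ρ·S·CL))
v = √(2 × 55.4 / (1.2 × 0.959 × 0.314)) = √306.6 = 17.5 m/s

v = 17.5 m/s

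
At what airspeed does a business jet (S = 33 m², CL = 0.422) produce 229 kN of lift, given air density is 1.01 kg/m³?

v = 180 m/s

L = ½ρv²S·CL ⇒ v = √(2L/(ρ·S·CL))
v = √(2 × 2.29×10^5 / (1.01 × 33 × 0.422)) = √32560 = 180 m/s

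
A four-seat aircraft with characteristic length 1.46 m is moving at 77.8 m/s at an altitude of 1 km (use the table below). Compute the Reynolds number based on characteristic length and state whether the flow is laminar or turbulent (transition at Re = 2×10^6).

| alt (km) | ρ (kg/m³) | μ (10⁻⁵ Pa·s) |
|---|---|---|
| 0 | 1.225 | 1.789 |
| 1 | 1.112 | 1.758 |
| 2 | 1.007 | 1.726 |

Re = 7.18×10^6 (turbulent)

At 1 km, from the table: ρ = 1.112 kg/m³, μ = 1.758×10⁻⁵ Pa·s.
Re = ρ·v·c/μ = 1.112 × 77.8 × 1.46 / (1.758×10⁻⁵) = 7.18×10^6
Since 7.18×10^6 > 2×10^6, the flow is turbulent.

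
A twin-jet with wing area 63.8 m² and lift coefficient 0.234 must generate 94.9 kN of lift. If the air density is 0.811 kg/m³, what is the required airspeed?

v = 125 m/s

L = ½ρv²S·CL ⇒ v = √(2L/(ρ·S·CL))
v = √(2 × 94900 / (0.811 × 63.8 × 0.234)) = √15680 = 125 m/s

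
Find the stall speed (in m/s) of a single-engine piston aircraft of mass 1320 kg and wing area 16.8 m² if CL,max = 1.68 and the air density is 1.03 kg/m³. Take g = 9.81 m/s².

Stall occurs when L = W at CL,max. W = mg = 1320 × 9.81 = 12950 N.
V_stall = √(2W/(ρ·S·CL,max)) = √(2 × 12950 / (1.03 × 16.8 × 1.68))
V_stall = √890.9 = 29.8 m/s

V_stall = 29.8 m/s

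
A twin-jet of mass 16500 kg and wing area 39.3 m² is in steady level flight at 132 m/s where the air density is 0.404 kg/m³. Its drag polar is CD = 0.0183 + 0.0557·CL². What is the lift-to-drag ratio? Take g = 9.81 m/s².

In steady level flight, lift balances weight: W = mg = 16500 × 9.81 = 1.6186×10^5 N.
q = ½ρv² = ½ × 0.404 × 132² = 3520 Pa.
CL = 2W/(ρv²S) = 2×1.6186×10^5/(0.404×132²×39.3) = 1.17.
CD = 0.0183 + 0.0557 × 1.17² = 0.09457.
L/D = CL/CD = 1.17 / 0.09457 = 12.4

L/D = 12.4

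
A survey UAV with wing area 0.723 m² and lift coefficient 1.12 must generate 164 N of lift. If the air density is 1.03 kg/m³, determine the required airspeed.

L = ½ρv²S·CL ⇒ v = √(2L/(ρ·S·CL))
v = √(2 × 164 / (1.03 × 0.723 × 1.12)) = √393.3 = 19.8 m/s

v = 19.8 m/s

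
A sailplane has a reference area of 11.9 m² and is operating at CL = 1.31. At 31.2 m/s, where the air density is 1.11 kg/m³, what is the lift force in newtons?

L = ½ρv²S·CL = ½ × 1.11 × 31.2² × 11.9 × 1.31 = 8420 N ≈ 8.42 kN

L = 8420 N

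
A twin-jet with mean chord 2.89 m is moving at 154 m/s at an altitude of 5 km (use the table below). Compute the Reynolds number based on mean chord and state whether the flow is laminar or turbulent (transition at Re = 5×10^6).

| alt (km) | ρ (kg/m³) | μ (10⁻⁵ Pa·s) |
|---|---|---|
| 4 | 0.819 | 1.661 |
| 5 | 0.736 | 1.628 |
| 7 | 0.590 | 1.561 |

At 5 km, from the table: ρ = 0.736 kg/m³, μ = 1.628×10⁻⁵ Pa·s.
Re = ρ·v·c/μ = 0.736 × 154 × 2.89 / (1.628×10⁻⁵) = 2.01×10^7
Since 2.01×10^7 > 5×10^6, the flow is turbulent.

Re = 2.01×10^7 (turbulent)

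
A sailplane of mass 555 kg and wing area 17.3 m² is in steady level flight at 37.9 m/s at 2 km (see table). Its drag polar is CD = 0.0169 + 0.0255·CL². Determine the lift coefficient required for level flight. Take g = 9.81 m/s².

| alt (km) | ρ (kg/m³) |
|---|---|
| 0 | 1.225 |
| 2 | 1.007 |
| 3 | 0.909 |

CL = 0.435

At 2 km, from the table: ρ = 1.007 kg/m³.
In steady level flight, lift balances weight: W = mg = 555 × 9.81 = 5444.6 N.
q = ½ρv² = ½ × 1.007 × 37.9² = 723.2 Pa.
CL = W/(q·S) = 5444.6 / (723.2 × 17.3) = 0.4351.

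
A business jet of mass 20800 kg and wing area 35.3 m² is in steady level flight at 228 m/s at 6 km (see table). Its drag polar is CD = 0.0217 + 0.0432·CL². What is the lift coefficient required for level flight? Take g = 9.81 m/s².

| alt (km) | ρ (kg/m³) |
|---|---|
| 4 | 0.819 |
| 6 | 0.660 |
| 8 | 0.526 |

CL = 0.337

At 6 km, from the table: ρ = 0.660 kg/m³.
In steady level flight, lift balances weight: W = mg = 20800 × 9.81 = 2.0405×10^5 N.
q = ½ρv² = ½ × 0.66 × 228² = 17150 Pa.
Required CL = L/(qS) = 2.0405×10^5/(17150·35.3) = 0.337.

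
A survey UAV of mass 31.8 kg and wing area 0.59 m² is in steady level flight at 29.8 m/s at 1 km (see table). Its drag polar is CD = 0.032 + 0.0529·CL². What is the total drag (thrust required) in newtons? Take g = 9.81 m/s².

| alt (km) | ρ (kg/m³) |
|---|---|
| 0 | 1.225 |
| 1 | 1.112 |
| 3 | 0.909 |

D = 27 N

At 1 km, from the table: ρ = 1.112 kg/m³.
Weight W = mg = 31.8 × 9.81 = 311.96 N; in level flight L = W.
Dynamic pressure q = 0.5 × 1.112 × 29.8² = 493.8 Pa.
CL = W/(q·S) = 311.96 / (493.8 × 0.59) = 1.071.
CD = 0.032 + 0.0529 × 1.071² = 0.09266.
D = q·S·CD = 493.8 × 0.59 × 0.09266 = 26.99 N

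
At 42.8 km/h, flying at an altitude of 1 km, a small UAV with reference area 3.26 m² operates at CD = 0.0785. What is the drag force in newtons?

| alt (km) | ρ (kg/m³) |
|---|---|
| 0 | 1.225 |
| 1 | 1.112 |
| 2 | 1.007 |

At 1 km, from the table: ρ = 1.112 kg/m³.
Convert speed: v = 42.8 km/h ÷ 3.6 = 11.89 m/s.
D = ½ρv²S·CD = ½ × 1.112 × 11.89² × 3.26 × 0.0785 = 20.1 N

D = 20.1 N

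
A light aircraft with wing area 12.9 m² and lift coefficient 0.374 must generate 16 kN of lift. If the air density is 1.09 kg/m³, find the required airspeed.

v = 78 m/s

L = ½ρv²S·CL ⇒ v = √(2L/(ρ·S·CL))
v = √(2 × 16000 / (1.09 × 12.9 × 0.374)) = √6085 = 78 m/s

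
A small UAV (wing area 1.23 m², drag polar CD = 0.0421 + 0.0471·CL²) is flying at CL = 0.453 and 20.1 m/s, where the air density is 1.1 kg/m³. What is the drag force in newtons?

D = 14.1 N

CD = 0.0421 + 0.0471 × 0.453² = 0.05177
D = ½ρv²S·CD = ½ × 1.1 × 20.1² × 1.23 × 0.05177 = 14.1 N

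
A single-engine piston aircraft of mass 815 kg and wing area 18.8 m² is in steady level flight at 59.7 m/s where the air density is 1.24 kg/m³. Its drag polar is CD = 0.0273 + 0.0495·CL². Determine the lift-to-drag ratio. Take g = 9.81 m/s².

Weight W = mg = 815 × 9.81 = 7995.2 N; in level flight L = W.
Dynamic pressure q = 0.5 × 1.24 × 59.7² = 2210 Pa.
CL = W/(q·S) = 7995.2 / (2210 × 18.8) = 0.1925.
CD = 0.0273 + 0.0495 × 0.1925² = 0.02913.
L/D = CL/CD = 0.1925 / 0.02913 = 6.61

L/D = 6.61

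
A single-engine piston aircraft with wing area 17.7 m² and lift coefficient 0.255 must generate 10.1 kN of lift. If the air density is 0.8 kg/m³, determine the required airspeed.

v = 74.8 m/s

L = ½ρv²S·CL ⇒ v = √(2L/(ρ·S·CL))
v = √(2 × 10100 / (0.8 × 17.7 × 0.255)) = √5594 = 74.8 m/s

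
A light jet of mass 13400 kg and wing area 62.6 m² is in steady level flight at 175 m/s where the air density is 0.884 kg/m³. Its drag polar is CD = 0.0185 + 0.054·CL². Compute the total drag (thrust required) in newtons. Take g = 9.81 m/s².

In steady level flight, lift balances weight: W = mg = 13400 × 9.81 = 1.3145×10^5 N.
Dynamic pressure q = 0.5 × 0.884 × 175² = 13540 Pa.
CL = 2W/(ρv²S) = 2×1.3145×10^5/(0.884×175²×62.6) = 0.1551.
CD = 0.0185 + 0.054 × 0.1551² = 0.0198.
D = q·S·CD = 13540 × 62.6 × 0.0198 = 16780 N

D = 16800 N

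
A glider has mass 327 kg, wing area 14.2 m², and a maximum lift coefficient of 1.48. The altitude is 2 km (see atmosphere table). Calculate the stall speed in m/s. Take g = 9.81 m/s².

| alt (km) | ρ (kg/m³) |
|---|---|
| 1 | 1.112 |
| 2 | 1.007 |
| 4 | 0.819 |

At 2 km, from the table: ρ = 1.007 kg/m³.
Stall occurs when L = W at CL,max. W = mg = 327 × 9.81 = 3208 N.
V_stall = √(2W/(ρ·S·CL,max)) = √(2 × 3208 / (1.007 × 14.2 × 1.48))
V_stall = √303.2 = 17.4 m/s

V_stall = 17.4 m/s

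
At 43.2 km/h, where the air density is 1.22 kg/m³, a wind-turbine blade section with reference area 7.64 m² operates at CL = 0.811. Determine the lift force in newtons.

L = 544 N

Convert speed: v = 43.2 km/h ÷ 3.6 = 12 m/s.
Dynamic pressure q = ½ρv² = ½ × 1.22 × 12² = 87.84 Pa.
L = q·S·CL = 87.84 × 7.64 × 0.811 = 544 N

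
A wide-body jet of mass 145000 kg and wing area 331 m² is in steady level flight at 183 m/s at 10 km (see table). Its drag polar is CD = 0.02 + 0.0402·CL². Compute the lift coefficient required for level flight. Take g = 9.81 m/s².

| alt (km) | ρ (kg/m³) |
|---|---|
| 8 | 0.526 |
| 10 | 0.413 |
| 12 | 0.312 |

At 10 km, from the table: ρ = 0.413 kg/m³.
Level flight ⇒ L = W = m·g = 145000 × 9.81 = 1.4224×10^6 N.
Dynamic pressure q = 0.5 × 0.413 × 183² = 6915 Pa.
Required CL = L/(qS) = 1.4224×10^6/(6915·331) = 0.6214.

CL = 0.621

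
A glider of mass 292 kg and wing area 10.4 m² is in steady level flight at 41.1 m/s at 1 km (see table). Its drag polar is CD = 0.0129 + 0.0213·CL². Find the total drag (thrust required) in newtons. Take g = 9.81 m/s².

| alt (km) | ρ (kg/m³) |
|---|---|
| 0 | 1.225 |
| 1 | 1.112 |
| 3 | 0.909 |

At 1 km, from the table: ρ = 1.112 kg/m³.
In steady level flight, lift balances weight: W = mg = 292 × 9.81 = 2864.5 N.
Dynamic pressure q = 0.5 × 1.112 × 41.1² = 939.2 Pa.
CL = 2W/(ρv²S) = 2×2864.5/(1.112×41.1²×10.4) = 0.2933.
CD = 0.0129 + 0.0213 × 0.2933² = 0.01473.
D = q·S·CD = 939.2 × 10.4 × 0.01473 = 143.9 N

D = 144 N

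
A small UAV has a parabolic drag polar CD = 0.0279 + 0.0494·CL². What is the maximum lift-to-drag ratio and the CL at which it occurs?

For CD = CD0 + K·CL², (L/D)max occurs at CL* = √(CD0/K) and equals 1/(2√(K·CD0)).
(L/D)max = 1/(2√(0.0494 × 0.0279)) = 1/(2 × 0.03712) = 13.5
CL* = √(0.0279/0.0494) = 0.752

(L/D)max = 13.5, at CL = 0.752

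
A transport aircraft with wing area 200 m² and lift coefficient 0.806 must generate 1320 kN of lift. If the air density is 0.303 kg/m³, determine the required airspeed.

v = 232 m/s

L = ½ρv²S·CL ⇒ v = √(2L/(ρ·S·CL))
v = √(2 × 1.32×10^6 / (0.303 × 200 × 0.806)) = √54050 = 232 m/s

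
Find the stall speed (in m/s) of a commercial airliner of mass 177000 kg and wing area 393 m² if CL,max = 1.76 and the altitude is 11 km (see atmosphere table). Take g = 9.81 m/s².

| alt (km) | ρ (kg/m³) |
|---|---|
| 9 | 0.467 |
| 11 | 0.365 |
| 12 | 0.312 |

V_stall = 117 m/s

At 11 km, from the table: ρ = 0.365 kg/m³.
At stall, lift equals weight: L = W = m·g = 177000 × 9.81 = 1.736×10^6 N.
From L = ½ρV²S·CL,max = W: V_stall = √(2W/(ρSCL,max)) = √(2·1.736×10^6/(0.365·393·1.76))
V_stall = √13760 = 117 m/s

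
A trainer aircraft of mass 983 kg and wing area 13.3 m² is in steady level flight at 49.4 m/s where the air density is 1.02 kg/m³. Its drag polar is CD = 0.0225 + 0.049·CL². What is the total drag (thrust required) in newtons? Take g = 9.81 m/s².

D = 648 N

In steady level flight, lift balances weight: W = mg = 983 × 9.81 = 9643.2 N.
Dynamic pressure q = 0.5 × 1.02 × 49.4² = 1245 Pa.
CL = 2W/(ρv²S) = 2×9643.2/(1.02×49.4²×13.3) = 0.5826.
CD = 0.0225 + 0.049 × 0.5826² = 0.03913.
D = q·S·CD = 1245 × 13.3 × 0.03913 = 647.7 N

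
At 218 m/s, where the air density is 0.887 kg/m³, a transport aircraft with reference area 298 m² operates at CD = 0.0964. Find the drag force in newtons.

Dynamic pressure q = ½ρv² = ½ × 0.887 × 218² = 21080 Pa.
D = q·S·CD = 21080 × 298 × 0.0964 = 6.05×10^5 N ≈ 605 kN

D = 6.05×10^5 N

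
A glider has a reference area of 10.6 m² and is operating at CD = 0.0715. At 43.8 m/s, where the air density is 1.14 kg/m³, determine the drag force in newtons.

D = 829 N

D = ½ρv²S·CD = ½ × 1.14 × 43.8² × 10.6 × 0.0715 = 829 N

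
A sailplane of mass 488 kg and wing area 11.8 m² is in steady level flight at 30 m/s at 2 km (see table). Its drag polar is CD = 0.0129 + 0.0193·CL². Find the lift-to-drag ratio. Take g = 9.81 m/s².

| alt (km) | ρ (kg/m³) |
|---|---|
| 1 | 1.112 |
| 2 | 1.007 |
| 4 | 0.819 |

At 2 km, from the table: ρ = 1.007 kg/m³.
In steady level flight, lift balances weight: W = mg = 488 × 9.81 = 4787.3 N.
Dynamic pressure q = 0.5 × 1.007 × 30² = 453.1 Pa.
CL = W/(q·S) = 4787.3 / (453.1 × 11.8) = 0.8953.
CD = 0.0129 + 0.0193 × 0.8953² = 0.02837.
L/D = CL/CD = 0.8953 / 0.02837 = 31.6

L/D = 31.6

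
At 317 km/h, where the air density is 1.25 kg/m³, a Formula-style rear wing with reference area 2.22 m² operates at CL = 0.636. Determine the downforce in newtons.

Convert speed: v = 317 km/h ÷ 3.6 = 88.06 m/s.
L = ½ρv²S·CL = ½ × 1.25 × 88.06² × 2.22 × 0.636 = 6840 N ≈ 6.84 kN

L = 6840 N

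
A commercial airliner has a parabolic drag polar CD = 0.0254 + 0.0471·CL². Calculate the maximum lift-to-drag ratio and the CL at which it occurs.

(L/D)max = 14.5, at CL = 0.734

For CD = CD0 + K·CL², (L/D)max occurs at CL* = √(CD0/K) and equals 1/(2√(K·CD0)).
(L/D)max = 1/(2√(0.0471 × 0.0254)) = 1/(2 × 0.03459) = 14.5
CL* = √(0.0254/0.0471) = 0.734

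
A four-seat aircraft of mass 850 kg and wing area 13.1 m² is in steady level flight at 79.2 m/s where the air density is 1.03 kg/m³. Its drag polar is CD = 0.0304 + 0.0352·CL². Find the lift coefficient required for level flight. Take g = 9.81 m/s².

In steady level flight, lift balances weight: W = mg = 850 × 9.81 = 8338.5 N.
q = ½ρv² = ½ × 1.03 × 79.2² = 3230 Pa.
Required CL = L/(qS) = 8338.5/(3230·13.1) = 0.197.

CL = 0.197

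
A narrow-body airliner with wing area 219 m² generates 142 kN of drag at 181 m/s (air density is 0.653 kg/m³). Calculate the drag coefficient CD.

CD = 0.0606

From D = ½ρv²S·CD, rearranging gives CD = 2D/(ρv²S).
CD = 2 × 1.42×10^5 / (0.653 × 181² × 219) = 0.0606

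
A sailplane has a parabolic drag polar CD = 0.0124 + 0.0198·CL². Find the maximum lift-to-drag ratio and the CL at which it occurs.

For CD = CD0 + K·CL², (L/D)max occurs at CL* = √(CD0/K) and equals 1/(2√(K·CD0)).
(L/D)max = 1/(2√(0.0198 × 0.0124)) = 1/(2 × 0.01567) = 31.9
CL* = √(0.0124/0.0198) = 0.791

(L/D)max = 31.9, at CL = 0.791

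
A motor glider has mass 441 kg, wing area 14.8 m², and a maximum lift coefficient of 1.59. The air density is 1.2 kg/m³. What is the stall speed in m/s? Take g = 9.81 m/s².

Stall occurs when L = W at CL,max. W = mg = 441 × 9.81 = 4326 N.
From L = ½ρV²S·CL,max = W: V_stall = √(2W/(ρSCL,max)) = √(2·4326/(1.2·14.8·1.59))
V_stall = √306.4 = 17.5 m/s

V_stall = 17.5 m/s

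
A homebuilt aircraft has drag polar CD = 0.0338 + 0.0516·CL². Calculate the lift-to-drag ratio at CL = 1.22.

L/D = 11

CD = 0.0338 + 0.0516 × 1.22² = 0.1106
L/D = CL/CD = 1.22 / 0.1106 = 11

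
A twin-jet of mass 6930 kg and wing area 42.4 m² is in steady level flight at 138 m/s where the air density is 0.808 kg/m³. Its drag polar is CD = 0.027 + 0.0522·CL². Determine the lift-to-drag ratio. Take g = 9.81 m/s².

In steady level flight, lift balances weight: W = mg = 6930 × 9.81 = 67983 N.
q = ½ρv² = ½ × 0.808 × 138² = 7694 Pa.
CL = 2W/(ρv²S) = 2×67983/(0.808×138²×42.4) = 0.2084.
CD = 0.027 + 0.0522 × 0.2084² = 0.02927.
L/D = CL/CD = 0.2084 / 0.02927 = 7.12

L/D = 7.12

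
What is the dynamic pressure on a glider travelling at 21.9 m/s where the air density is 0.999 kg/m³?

q = 240 Pa

q = ½ρv² = ½ × 0.999 × 21.9² = 240 Pa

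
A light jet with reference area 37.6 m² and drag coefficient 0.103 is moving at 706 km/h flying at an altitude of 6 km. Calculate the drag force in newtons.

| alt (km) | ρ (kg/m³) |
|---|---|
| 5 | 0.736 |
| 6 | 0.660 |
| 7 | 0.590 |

D = 49200 N

At 6 km, from the table: ρ = 0.660 kg/m³.
Convert speed: v = 706 km/h ÷ 3.6 = 196.1 m/s.
Dynamic pressure q = ½ρv² = ½ × 0.66 × 196.1² = 12690 Pa.
D = q·S·CD = 12690 × 37.6 × 0.103 = 49200 N ≈ 49.2 kN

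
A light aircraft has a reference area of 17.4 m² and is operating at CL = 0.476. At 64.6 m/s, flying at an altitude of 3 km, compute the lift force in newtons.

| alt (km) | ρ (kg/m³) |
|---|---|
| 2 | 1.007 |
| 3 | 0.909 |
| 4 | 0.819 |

At 3 km, from the table: ρ = 0.909 kg/m³.
Dynamic pressure q = ½ρv² = ½ × 0.909 × 64.6² = 1897 Pa.
L = q·S·CL = 1897 × 17.4 × 0.476 = 15700 N ≈ 15.7 kN

L = 15700 N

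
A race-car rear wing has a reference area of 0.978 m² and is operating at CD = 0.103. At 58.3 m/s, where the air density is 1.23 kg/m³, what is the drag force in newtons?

Dynamic pressure q = ½ρv² = ½ × 1.23 × 58.3² = 2090 Pa.
D = q·S·CD = 2090 × 0.978 × 0.103 = 211 N

D = 211 N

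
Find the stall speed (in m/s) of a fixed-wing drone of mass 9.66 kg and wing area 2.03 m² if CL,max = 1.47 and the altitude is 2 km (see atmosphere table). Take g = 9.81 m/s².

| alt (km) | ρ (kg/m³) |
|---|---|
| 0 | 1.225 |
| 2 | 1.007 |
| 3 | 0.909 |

V_stall = 7.94 m/s

At 2 km, from the table: ρ = 1.007 kg/m³.
At stall, lift equals weight: L = W = m·g = 9.66 × 9.81 = 94.76 N.
V_stall = √(2W/(ρ·S·CL,max)) = √(2 × 94.76 / (1.007 × 2.03 × 1.47))
V_stall = √63.07 = 7.94 m/s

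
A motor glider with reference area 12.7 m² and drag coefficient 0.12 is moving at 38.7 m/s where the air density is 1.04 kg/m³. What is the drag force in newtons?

Dynamic pressure q = ½ρv² = ½ × 1.04 × 38.7² = 778.8 Pa.
D = q·S·CD = 778.8 × 12.7 × 0.12 = 1190 N

D = 1190 N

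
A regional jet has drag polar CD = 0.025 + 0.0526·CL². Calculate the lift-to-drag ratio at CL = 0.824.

CD = 0.025 + 0.0526 × 0.824² = 0.06071
L/D = CL/CD = 0.824 / 0.06071 = 13.6

L/D = 13.6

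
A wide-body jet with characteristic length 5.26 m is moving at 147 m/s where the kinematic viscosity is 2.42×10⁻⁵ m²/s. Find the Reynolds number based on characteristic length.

Re = 3.2×10^7

Re = v·c/ν = 147 × 5.26 / (2.42×10⁻⁵) = 3.2×10^7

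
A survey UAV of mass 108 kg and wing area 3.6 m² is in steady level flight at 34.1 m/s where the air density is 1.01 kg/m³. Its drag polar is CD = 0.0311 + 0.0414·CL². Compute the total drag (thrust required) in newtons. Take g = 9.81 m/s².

Weight W = mg = 108 × 9.81 = 1059.5 N; in level flight L = W.
q = ½ρv² = ½ × 1.01 × 34.1² = 587.2 Pa.
Required CL = L/(qS) = 1059.5/(587.2·3.6) = 0.5012.
CD = 0.0311 + 0.0414 × 0.5012² = 0.0415.
D = q·S·CD = 587.2 × 3.6 × 0.0415 = 87.73 N

D = 87.7 N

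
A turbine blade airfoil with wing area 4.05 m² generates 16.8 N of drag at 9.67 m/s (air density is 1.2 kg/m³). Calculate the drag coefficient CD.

From D = ½ρv²S·CD, rearranging gives CD = 2D/(ρv²S).
CD = 2 × 16.8 / (1.2 × 9.67² × 4.05) = 0.0739

CD = 0.0739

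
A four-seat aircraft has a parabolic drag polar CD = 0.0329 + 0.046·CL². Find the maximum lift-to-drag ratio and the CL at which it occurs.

(L/D)max = 12.9, at CL = 0.846

For CD = CD0 + K·CL², (L/D)max occurs at CL* = √(CD0/K) and equals 1/(2√(K·CD0)).
(L/D)max = 1/(2√(0.046 × 0.0329)) = 1/(2 × 0.0389) = 12.9
CL* = √(0.0329/0.046) = 0.846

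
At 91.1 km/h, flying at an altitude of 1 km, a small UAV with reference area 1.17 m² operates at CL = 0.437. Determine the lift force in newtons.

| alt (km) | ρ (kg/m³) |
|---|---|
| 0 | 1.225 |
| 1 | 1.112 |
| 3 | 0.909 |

At 1 km, from the table: ρ = 1.112 kg/m³.
Convert speed: v = 91.1 km/h ÷ 3.6 = 25.31 m/s.
L = ½ρv²S·CL = ½ × 1.112 × 25.31² × 1.17 × 0.437 = 182 N

L = 182 N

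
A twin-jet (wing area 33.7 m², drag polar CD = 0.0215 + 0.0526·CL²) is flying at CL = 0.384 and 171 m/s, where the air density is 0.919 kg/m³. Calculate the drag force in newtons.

D = 13200 N

CD = 0.0215 + 0.0526 × 0.384² = 0.02926
D = ½ρv²S·CD = ½ × 0.919 × 171² × 33.7 × 0.02926 = 13200 N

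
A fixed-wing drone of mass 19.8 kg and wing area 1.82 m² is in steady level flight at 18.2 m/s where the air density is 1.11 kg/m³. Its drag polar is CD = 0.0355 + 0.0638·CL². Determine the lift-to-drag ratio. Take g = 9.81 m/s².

L/D = 10.2

In steady level flight, lift balances weight: W = mg = 19.8 × 9.81 = 194.24 N.
q = ½ρv² = ½ × 1.11 × 18.2² = 183.8 Pa.
CL = W/(q·S) = 194.24 / (183.8 × 1.82) = 0.5805.
CD = 0.0355 + 0.0638 × 0.5805² = 0.057.
L/D = CL/CD = 0.5805 / 0.057 = 10.2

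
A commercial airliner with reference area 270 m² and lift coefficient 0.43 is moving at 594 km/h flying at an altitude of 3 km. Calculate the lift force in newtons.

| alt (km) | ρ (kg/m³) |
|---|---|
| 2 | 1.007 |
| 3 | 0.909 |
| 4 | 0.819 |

L = 1.44×10^6 N

At 3 km, from the table: ρ = 0.909 kg/m³.
Convert speed: v = 594 km/h ÷ 3.6 = 165 m/s.
L = ½ρv²S·CL = ½ × 0.909 × 165² × 270 × 0.43 = 1.44×10^6 N ≈ 1440 kN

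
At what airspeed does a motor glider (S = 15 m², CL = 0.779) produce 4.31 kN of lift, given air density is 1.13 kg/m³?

v = 25.6 m/s

L = ½ρv²S·CL ⇒ v = √(2L/(ρ·S·CL))
v = √(2 × 4310 / (1.13 × 15 × 0.779)) = √652.8 = 25.6 m/s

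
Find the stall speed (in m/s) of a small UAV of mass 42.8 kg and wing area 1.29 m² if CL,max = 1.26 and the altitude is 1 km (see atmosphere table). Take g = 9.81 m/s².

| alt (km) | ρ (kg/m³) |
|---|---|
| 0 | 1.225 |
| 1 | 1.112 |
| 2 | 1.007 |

At 1 km, from the table: ρ = 1.112 kg/m³.
Stall occurs when L = W at CL,max. W = mg = 42.8 × 9.81 = 419.9 N.
From L = ½ρV²S·CL,max = W: V_stall = √(2W/(ρSCL,max)) = √(2·419.9/(1.112·1.29·1.26))
V_stall = √464.6 = 21.6 m/s

V_stall = 21.6 m/s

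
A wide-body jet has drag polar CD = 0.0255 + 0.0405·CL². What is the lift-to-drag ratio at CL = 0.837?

L/D = 15.5

CD = 0.0255 + 0.0405 × 0.837² = 0.05387
L/D = CL/CD = 0.837 / 0.05387 = 15.5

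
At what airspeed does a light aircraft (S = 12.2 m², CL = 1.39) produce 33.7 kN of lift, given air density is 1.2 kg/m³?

L = ½ρv²S·CL ⇒ v = √(2L/(ρ·S·CL))
v = √(2 × 33700 / (1.2 × 12.2 × 1.39)) = √3312 = 57.6 m/s

v = 57.6 m/s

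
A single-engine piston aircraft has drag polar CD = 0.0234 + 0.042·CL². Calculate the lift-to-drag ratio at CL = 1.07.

CD = 0.0234 + 0.042 × 1.07² = 0.07149
L/D = CL/CD = 1.07 / 0.07149 = 15

L/D = 15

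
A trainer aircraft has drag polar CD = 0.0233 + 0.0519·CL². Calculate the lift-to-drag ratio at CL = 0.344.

CD = 0.0233 + 0.0519 × 0.344² = 0.02944
L/D = CL/CD = 0.344 / 0.02944 = 11.7

L/D = 11.7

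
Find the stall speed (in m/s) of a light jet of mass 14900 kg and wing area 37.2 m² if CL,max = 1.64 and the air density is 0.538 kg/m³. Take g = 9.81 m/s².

V_stall = 94.4 m/s

At stall, lift equals weight: L = W = m·g = 14900 × 9.81 = 1.462×10^5 N.
From L = ½ρV²S·CL,max = W: V_stall = √(2W/(ρSCL,max)) = √(2·1.462×10^5/(0.538·37.2·1.64))
V_stall = √8907 = 94.4 m/s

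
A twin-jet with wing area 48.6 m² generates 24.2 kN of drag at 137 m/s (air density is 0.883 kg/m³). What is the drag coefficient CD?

From D = ½ρv²S·CD, rearranging gives CD = 2D/(ρv²S).
CD = 2 × 24200 / (0.883 × 137² × 48.6) = 0.0601

CD = 0.0601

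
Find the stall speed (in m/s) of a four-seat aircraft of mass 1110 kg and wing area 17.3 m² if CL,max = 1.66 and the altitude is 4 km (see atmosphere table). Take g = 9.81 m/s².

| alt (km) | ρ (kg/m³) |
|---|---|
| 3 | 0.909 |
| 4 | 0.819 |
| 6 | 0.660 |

At 4 km, from the table: ρ = 0.819 kg/m³.
Stall occurs when L = W at CL,max. W = mg = 1110 × 9.81 = 10890 N.
From L = ½ρV²S·CL,max = W: V_stall = √(2W/(ρSCL,max)) = √(2·10890/(0.819·17.3·1.66))
V_stall = √925.9 = 30.4 m/s

V_stall = 30.4 m/s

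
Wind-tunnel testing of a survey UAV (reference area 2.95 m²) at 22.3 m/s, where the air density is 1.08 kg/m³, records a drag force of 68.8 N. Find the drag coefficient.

From D = ½ρv²S·CD, rearranging gives CD = 2D/(ρv²S).
CD = 2 × 68.8 / (1.08 × 22.3² × 2.95) = 0.0868

CD = 0.0868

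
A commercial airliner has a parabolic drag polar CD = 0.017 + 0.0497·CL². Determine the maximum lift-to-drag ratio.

(L/D)max = 17.2

For CD = CD0 + K·CL², (L/D)max occurs at CL* = √(CD0/K) and equals 1/(2√(K·CD0)).
(L/D)max = 1/(2√(0.0497 × 0.017)) = 1/(2 × 0.02907) = 17.2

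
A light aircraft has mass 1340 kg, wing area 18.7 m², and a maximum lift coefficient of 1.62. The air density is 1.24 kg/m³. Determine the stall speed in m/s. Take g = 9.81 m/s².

Weight W = mg = 1340 × 9.81 = 13150 N.
V_stall = √(2W/(ρ·S·CL,max)) = √(2 × 13150 / (1.24 × 18.7 × 1.62))
V_stall = √699.9 = 26.5 m/s

V_stall = 26.5 m/s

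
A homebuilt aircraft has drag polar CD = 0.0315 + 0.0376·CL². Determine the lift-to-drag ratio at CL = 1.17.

CD = 0.0315 + 0.0376 × 1.17² = 0.08297
L/D = CL/CD = 1.17 / 0.08297 = 14.1

L/D = 14.1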